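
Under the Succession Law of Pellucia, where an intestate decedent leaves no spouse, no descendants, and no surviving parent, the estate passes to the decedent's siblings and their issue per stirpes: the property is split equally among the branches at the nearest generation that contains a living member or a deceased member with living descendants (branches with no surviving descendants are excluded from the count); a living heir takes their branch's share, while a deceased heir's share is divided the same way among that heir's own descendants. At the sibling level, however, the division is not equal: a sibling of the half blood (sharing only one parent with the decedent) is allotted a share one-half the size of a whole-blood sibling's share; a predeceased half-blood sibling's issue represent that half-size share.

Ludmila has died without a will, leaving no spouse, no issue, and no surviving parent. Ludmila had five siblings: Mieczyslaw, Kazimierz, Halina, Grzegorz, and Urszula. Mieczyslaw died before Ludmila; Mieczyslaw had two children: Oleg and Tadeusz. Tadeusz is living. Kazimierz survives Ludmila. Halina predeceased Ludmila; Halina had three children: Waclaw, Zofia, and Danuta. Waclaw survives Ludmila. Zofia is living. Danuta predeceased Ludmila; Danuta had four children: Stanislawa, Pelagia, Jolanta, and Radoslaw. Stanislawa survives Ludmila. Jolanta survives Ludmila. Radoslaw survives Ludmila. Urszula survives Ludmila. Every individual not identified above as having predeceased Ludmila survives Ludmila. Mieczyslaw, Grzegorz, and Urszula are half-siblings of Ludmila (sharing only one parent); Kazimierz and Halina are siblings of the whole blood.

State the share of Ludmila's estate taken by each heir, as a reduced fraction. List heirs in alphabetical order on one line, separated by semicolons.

No spouse, descendants, or parent survives, so the estate passes to Ludmila's siblings per stirpes.
Half-blood siblings count for one-half the weight of whole-blood siblings at the initial division.
Dividing 1 in proportion to weights (total weight 7/2): Mieczyslaw (weight 1/2) → 1/7; Kazimierz (weight 1) → 2/7; Halina (weight 1) → 2/7; Grzegorz (weight 1/2) → 1/7; Urszula (weight 1/2) → 1/7.
Mieczyslaw predeceased; the 1/7 allotted to Mieczyslaw's branch passes to Mieczyslaw's issue by representation.
The 1/7 is divided into 2 equal shares of 1/14 among Oleg, Tadeusz.
Oleg is living and takes 1/14.
Tadeusz is living and takes 1/14.
Kazimierz is living and takes 2/7.
Halina predeceased; the 2/7 allotted to Halina's branch passes to Halina's issue by representation.
The 2/7 is divided into 3 equal shares of 2/21 among Waclaw, Zofia, Danuta.
Waclaw is living and takes 2/21.
Zofia is living and takes 2/21.
Danuta predeceased; the 2/21 allotted to Danuta's branch passes to Danuta's issue by representation.
The 2/21 is divided into 4 equal shares of 1/42 among Stanislawa, Pelagia, Jolanta, Radoslaw.
Stanislawa is living and takes 1/42.
Pelagia is living and takes 1/42.
Jolanta is living and takes 1/42.
Radoslaw is living and takes 1/42.
Grzegorz is living and takes 1/7.
Urszula is living and takes 1/7.

Grzegorz 1/7; Jolanta 1/42; Kazimierz 2/7; Oleg 1/14; Pelagia 1/42; Radoslaw 1/42; Stanislawa 1/42; Tadeusz 1/14; Urszula 1/7; Waclaw 2/21; Zofia 2/21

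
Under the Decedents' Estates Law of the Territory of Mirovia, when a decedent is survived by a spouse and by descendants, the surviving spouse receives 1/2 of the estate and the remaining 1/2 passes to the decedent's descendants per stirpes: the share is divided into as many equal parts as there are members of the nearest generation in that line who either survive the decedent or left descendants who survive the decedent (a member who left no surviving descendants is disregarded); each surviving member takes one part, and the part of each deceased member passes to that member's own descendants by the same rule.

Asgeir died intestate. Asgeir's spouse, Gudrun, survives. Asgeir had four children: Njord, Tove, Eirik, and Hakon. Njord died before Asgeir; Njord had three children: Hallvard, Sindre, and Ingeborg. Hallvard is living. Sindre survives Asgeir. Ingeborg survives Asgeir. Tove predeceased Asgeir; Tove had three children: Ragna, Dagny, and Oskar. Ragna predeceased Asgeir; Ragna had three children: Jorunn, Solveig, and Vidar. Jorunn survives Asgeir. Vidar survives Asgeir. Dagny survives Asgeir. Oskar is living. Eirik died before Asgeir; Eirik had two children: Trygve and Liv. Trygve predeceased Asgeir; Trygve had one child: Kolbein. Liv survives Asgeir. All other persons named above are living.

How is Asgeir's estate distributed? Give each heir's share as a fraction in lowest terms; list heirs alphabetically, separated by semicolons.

Dagny 1/24; Gudrun 1/2; Hakon 1/8; Hallvard 1/24; Ingeborg 1/24; Jorunn 1/72; Kolbein 1/16; Liv 1/16; Oskar 1/24; Sindre 1/24; Solveig 1/72; Vidar 1/72

Gudrun, as surviving spouse, takes 1/2.
The remaining 1/2 passes to Asgeir's descendants per stirpes.
The 1/2 is divided into 4 equal shares of 1/8 among Njord, Tove, Eirik, Hakon.
Njord predeceased; the 1/8 allotted to Njord's branch passes to Njord's issue by representation.
The 1/8 is divided into 3 equal shares of 1/24 among Hallvard, Sindre, Ingeborg.
Hallvard is living and takes 1/24.
Sindre is living and takes 1/24.
Ingeborg is living and takes 1/24.
Tove predeceased; the 1/8 allotted to Tove's branch passes to Tove's issue by representation.
The 1/8 is divided into 3 equal shares of 1/24 among Ragna, Dagny, Oskar.
Ragna predeceased; the 1/24 allotted to Ragna's branch passes to Ragna's issue by representation.
The 1/24 is divided into 3 equal shares of 1/72 among Jorunn, Solveig, Vidar.
Jorunn is living and takes 1/72.
Solveig is living and takes 1/72.
Vidar is living and takes 1/72.
Dagny is living and takes 1/24.
Oskar is living and takes 1/24.
Eirik predeceased; the 1/8 allotted to Eirik's branch passes to Eirik's issue by representation.
The 1/8 is divided into 2 equal shares of 1/16 among Trygve, Liv.
Trygve predeceased; the 1/16 allotted to Trygve's branch passes to Trygve's issue by representation.
Kolbein is the sole taker at this level and receives the full 1/16.
Liv is living and takes 1/16.
Hakon is living and takes 1/8.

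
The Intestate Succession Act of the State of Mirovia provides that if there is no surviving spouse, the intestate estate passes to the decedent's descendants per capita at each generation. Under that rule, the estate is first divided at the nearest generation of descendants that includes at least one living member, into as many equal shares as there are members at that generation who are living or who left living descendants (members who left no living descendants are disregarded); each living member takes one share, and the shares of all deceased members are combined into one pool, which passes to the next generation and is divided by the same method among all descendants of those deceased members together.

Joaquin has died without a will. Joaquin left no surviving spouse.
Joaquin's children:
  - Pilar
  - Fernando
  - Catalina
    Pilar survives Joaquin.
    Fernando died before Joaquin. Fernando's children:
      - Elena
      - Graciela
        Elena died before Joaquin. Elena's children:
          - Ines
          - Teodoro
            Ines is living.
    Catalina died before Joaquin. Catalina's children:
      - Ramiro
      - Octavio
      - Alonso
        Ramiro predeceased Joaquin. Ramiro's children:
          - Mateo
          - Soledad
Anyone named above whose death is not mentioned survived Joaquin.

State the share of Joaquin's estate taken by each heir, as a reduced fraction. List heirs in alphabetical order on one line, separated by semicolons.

There is no surviving spouse, so the entire estate passes to Joaquin's descendants per capita at each generation.
At generation 1 (Pilar, Fernando, Catalina) there are 3 shares of (1)/3 = 1/3 each.
Living: Pilar — each takes 1/3.
Deceased: Fernando and Catalina. Their combined 2/3 is pooled and carried to generation 2.
At generation 2 (Elena, Graciela, Ramiro, Octavio, Alonso) there are 5 shares of (2/3)/5 = 2/15 each.
Living: Graciela, Octavio, and Alonso — each takes 2/15.
Deceased: Elena and Ramiro. Their combined 4/15 is pooled and carried to generation 3.
At generation 3 (Ines, Teodoro, Mateo, Soledad) there are 4 shares of (4/15)/4 = 1/15 each.
Living: Ines, Teodoro, Mateo, and Soledad — each takes 1/15.

Alonso 2/15; Graciela 2/15; Ines 1/15; Mateo 1/15; Octavio 2/15; Pilar 1/3; Soledad 1/15; Teodoro 1/15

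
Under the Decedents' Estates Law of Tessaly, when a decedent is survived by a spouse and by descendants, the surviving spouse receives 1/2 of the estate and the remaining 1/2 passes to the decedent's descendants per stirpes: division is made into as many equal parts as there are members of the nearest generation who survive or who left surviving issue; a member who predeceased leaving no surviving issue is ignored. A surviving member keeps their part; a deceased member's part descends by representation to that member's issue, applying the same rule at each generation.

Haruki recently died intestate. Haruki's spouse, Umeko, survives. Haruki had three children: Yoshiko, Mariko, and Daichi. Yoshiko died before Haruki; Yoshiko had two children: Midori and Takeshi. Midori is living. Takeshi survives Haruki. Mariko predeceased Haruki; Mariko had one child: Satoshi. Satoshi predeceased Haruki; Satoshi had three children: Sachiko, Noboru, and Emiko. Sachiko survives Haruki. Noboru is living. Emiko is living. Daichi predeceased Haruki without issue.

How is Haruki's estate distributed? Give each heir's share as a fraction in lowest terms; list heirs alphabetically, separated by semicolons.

Emiko 1/12; Midori 1/8; Noboru 1/12; Sachiko 1/12; Takeshi 1/8; Umeko 1/2

Umeko, as surviving spouse, takes 1/2.
The remaining 1/2 passes to Haruki's descendants per stirpes.
Daichi left no surviving issue, so that branch lapses and is disregarded.
The 1/2 is divided into 2 equal shares of 1/4 among Yoshiko, Mariko.
Yoshiko predeceased; the 1/4 allotted to Yoshiko's branch passes to Yoshiko's issue by representation.
The 1/4 is divided into 2 equal shares of 1/8 among Midori, Takeshi.
Midori is living and takes 1/8.
Takeshi is living and takes 1/8.
Mariko predeceased; the 1/4 allotted to Mariko's branch passes to Mariko's issue by representation.
Satoshi's line is the sole branch at this level, so the full 1/4 passes to Satoshi's issue by representation.
The 1/4 is divided into 3 equal shares of 1/12 among Sachiko, Noboru, Emiko.
Sachiko is living and takes 1/12.
Noboru is living and takes 1/12.
Emiko is living and takes 1/12.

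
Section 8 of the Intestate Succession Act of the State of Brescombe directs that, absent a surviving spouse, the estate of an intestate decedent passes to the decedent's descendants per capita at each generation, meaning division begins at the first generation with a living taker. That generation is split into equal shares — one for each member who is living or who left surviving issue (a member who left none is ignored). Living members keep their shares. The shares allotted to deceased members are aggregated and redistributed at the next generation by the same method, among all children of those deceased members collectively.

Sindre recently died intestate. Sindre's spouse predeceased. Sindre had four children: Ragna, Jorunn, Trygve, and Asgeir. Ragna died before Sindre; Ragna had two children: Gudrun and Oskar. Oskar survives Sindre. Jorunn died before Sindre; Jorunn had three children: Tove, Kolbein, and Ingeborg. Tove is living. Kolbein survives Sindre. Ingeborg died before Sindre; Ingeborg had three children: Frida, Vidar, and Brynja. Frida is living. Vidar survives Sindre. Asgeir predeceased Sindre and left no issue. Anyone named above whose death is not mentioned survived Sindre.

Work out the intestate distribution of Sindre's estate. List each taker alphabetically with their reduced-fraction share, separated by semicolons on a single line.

Brynja 2/45; Frida 2/45; Gudrun 2/15; Kolbein 2/15; Oskar 2/15; Tove 2/15; Trygve 1/3; Vidar 2/45

There is no surviving spouse, so the entire estate passes to Sindre's descendants per capita at each generation.
At generation 1 (Ragna, Jorunn, Trygve) there are 3 shares of (1)/3 = 1/3 each.
Living: Trygve — each takes 1/3.
Deceased: Ragna and Jorunn. Their combined 2/3 is pooled and carried to generation 2.
At generation 2 (Gudrun, Oskar, Tove, Kolbein, Ingeborg) there are 5 shares of (2/3)/5 = 2/15 each.
Living: Gudrun, Oskar, Tove, and Kolbein — each takes 2/15.
Deceased: Ingeborg. That 2/15 share is carried to generation 3.
At generation 3 (Frida, Vidar, Brynja) there are 3 shares of (2/15)/3 = 2/45 each.
Living: Frida, Vidar, and Brynja — each takes 2/45.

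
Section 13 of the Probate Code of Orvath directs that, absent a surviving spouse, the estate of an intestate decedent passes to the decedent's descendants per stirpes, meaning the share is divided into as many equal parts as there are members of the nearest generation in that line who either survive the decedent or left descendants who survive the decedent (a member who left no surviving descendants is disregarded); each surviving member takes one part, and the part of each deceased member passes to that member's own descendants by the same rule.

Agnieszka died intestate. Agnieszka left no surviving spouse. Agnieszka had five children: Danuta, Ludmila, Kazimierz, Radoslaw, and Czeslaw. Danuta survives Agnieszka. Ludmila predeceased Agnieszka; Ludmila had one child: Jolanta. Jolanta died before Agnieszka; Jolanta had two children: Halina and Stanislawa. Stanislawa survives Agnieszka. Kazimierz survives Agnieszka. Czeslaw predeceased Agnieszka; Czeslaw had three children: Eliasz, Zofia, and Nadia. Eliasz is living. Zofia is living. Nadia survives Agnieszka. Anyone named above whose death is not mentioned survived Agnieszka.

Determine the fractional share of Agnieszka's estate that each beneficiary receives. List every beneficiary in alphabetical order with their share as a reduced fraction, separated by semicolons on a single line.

Danuta 1/5; Eliasz 1/15; Halina 1/10; Kazimierz 1/5; Nadia 1/15; Radoslaw 1/5; Stanislawa 1/10; Zofia 1/15

There is no surviving spouse, so the entire estate passes to Agnieszka's descendants per stirpes.
The estate is divided into 5 equal shares of 1/5 among Danuta, Ludmila, Kazimierz, Radoslaw, Czeslaw.
Danuta is living and takes 1/5.
Ludmila predeceased; the 1/5 allotted to Ludmila's branch passes to Ludmila's issue by representation.
Jolanta's line is the sole branch at this level, so the full 1/5 passes to Jolanta's issue by representation.
The 1/5 is divided into 2 equal shares of 1/10 among Halina, Stanislawa.
Halina is living and takes 1/10.
Stanislawa is living and takes 1/10.
Kazimierz is living and takes 1/5.
Radoslaw is living and takes 1/5.
Czeslaw predeceased; the 1/5 allotted to Czeslaw's branch passes to Czeslaw's issue by representation.
The 1/5 is divided into 3 equal shares of 1/15 among Eliasz, Zofia, Nadia.
Eliasz is living and takes 1/15.
Zofia is living and takes 1/15.
Nadia is living and takes 1/15.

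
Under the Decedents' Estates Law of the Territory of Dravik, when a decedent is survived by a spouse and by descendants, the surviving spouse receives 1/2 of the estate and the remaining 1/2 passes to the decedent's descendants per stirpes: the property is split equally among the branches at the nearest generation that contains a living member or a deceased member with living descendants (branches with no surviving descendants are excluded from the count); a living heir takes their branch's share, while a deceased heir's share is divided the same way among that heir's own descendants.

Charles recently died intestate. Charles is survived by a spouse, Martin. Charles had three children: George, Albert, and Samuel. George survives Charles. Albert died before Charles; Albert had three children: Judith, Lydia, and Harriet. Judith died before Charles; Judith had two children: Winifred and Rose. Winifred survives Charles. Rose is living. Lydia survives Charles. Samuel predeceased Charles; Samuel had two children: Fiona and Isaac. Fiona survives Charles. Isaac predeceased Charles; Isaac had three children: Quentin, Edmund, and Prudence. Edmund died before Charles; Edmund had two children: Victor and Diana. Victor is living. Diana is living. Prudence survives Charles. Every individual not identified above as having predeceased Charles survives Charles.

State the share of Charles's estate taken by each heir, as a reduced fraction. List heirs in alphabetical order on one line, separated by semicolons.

Martin, as surviving spouse, takes 1/2.
The remaining 1/2 passes to Charles's descendants per stirpes.
The 1/2 is divided into 3 equal shares of 1/6 among George, Albert, Samuel.
George is living and takes 1/6.
Albert predeceased; the 1/6 allotted to Albert's branch passes to Albert's issue by representation.
The 1/6 is divided into 3 equal shares of 1/18 among Judith, Lydia, Harriet.
Judith predeceased; the 1/18 allotted to Judith's branch passes to Judith's issue by representation.
The 1/18 is divided into 2 equal shares of 1/36 among Winifred, Rose.
Winifred is living and takes 1/36.
Rose is living and takes 1/36.
Lydia is living and takes 1/18.
Harriet is living and takes 1/18.
Samuel predeceased; the 1/6 allotted to Samuel's branch passes to Samuel's issue by representation.
The 1/6 is divided into 2 equal shares of 1/12 among Fiona, Isaac.
Fiona is living and takes 1/12.
Isaac predeceased; the 1/12 allotted to Isaac's branch passes to Isaac's issue by representation.
The 1/12 is divided into 3 equal shares of 1/36 among Quentin, Edmund, Prudence.
Quentin is living and takes 1/36.
Edmund predeceased; the 1/36 allotted to Edmund's branch passes to Edmund's issue by representation.
The 1/36 is divided into 2 equal shares of 1/72 among Victor, Diana.
Victor is living and takes 1/72.
Diana is living and takes 1/72.
Prudence is living and takes 1/36.

Diana 1/72; Fiona 1/12; George 1/6; Harriet 1/18; Lydia 1/18; Martin 1/2; Prudence 1/36; Quentin 1/36; Rose 1/36; Victor 1/72; Winifred 1/36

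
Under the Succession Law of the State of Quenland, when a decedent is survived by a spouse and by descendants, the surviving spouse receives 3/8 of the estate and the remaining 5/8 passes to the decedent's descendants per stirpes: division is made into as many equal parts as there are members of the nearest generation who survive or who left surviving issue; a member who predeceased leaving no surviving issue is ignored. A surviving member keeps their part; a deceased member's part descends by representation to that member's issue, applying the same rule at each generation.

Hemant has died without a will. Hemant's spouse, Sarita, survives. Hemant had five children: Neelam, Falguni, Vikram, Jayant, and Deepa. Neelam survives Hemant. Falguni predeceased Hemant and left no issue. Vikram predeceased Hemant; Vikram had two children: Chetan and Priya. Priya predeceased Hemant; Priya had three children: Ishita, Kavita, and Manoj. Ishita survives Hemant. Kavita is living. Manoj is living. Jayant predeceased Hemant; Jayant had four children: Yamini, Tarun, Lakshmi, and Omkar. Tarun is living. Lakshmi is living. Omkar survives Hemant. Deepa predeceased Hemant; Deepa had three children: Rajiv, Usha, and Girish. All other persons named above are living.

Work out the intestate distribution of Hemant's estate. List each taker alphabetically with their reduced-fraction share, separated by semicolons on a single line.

Chetan 5/64; Girish 5/96; Ishita 5/192; Kavita 5/192; Lakshmi 5/128; Manoj 5/192; Neelam 5/32; Omkar 5/128; Rajiv 5/96; Sarita 3/8; Tarun 5/128; Usha 5/96; Yamini 5/128

Sarita, as surviving spouse, takes 3/8.
The remaining 5/8 passes to Hemant's descendants per stirpes.
Falguni left no surviving issue, so that branch lapses and is disregarded.
The 5/8 is divided into 4 equal shares of 5/32 among Neelam, Vikram, Jayant, Deepa.
Neelam is living and takes 5/32.
Vikram predeceased; the 5/32 allotted to Vikram's branch passes to Vikram's issue by representation.
The 5/32 is divided into 2 equal shares of 5/64 among Chetan, Priya.
Chetan is living and takes 5/64.
Priya predeceased; the 5/64 allotted to Priya's branch passes to Priya's issue by representation.
The 5/64 is divided into 3 equal shares of 5/192 among Ishita, Kavita, Manoj.
Ishita is living and takes 5/192.
Kavita is living and takes 5/192.
Manoj is living and takes 5/192.
Jayant predeceased; the 5/32 allotted to Jayant's branch passes to Jayant's issue by representation.
The 5/32 is divided into 4 equal shares of 5/128 among Yamini, Tarun, Lakshmi, Omkar.
Yamini is living and takes 5/128.
Tarun is living and takes 5/128.
Lakshmi is living and takes 5/128.
Omkar is living and takes 5/128.
Deepa predeceased; the 5/32 allotted to Deepa's branch passes to Deepa's issue by representation.
The 5/32 is divided into 3 equal shares of 5/96 among Rajiv, Usha, Girish.
Rajiv is living and takes 5/96.
Usha is living and takes 5/96.
Girish is living and takes 5/96.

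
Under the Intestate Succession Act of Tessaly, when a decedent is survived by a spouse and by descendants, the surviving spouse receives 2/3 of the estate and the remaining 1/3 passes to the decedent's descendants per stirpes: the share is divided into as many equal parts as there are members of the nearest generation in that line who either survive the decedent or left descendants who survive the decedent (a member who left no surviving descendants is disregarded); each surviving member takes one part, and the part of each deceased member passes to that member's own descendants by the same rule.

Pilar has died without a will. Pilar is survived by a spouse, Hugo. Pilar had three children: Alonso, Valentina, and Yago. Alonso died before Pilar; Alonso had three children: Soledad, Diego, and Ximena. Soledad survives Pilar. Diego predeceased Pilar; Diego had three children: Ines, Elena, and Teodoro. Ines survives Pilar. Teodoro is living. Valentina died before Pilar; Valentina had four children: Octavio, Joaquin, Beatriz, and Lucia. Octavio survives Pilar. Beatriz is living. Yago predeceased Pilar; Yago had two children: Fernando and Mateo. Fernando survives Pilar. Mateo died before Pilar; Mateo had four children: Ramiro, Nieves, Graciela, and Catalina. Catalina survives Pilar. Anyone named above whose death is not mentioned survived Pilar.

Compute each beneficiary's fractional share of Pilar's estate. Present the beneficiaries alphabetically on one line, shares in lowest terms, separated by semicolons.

Beatriz 1/36; Catalina 1/72; Elena 1/81; Fernando 1/18; Graciela 1/72; Hugo 2/3; Ines 1/81; Joaquin 1/36; Lucia 1/36; Nieves 1/72; Octavio 1/36; Ramiro 1/72; Soledad 1/27; Teodoro 1/81; Ximena 1/27

Hugo, as surviving spouse, takes 2/3.
The remaining 1/3 passes to Pilar's descendants per stirpes.
The 1/3 is divided into 3 equal shares of 1/9 among Alonso, Valentina, Yago.
Alonso predeceased; the 1/9 allotted to Alonso's branch passes to Alonso's issue by representation.
The 1/9 is divided into 3 equal shares of 1/27 among Soledad, Diego, Ximena.
Soledad is living and takes 1/27.
Diego predeceased; the 1/27 allotted to Diego's branch passes to Diego's issue by representation.
The 1/27 is divided into 3 equal shares of 1/81 among Ines, Elena, Teodoro.
Ines is living and takes 1/81.
Elena is living and takes 1/81.
Teodoro is living and takes 1/81.
Ximena is living and takes 1/27.
Valentina predeceased; the 1/9 allotted to Valentina's branch passes to Valentina's issue by representation.
The 1/9 is divided into 4 equal shares of 1/36 among Octavio, Joaquin, Beatriz, Lucia.
Octavio is living and takes 1/36.
Joaquin is living and takes 1/36.
Beatriz is living and takes 1/36.
Lucia is living and takes 1/36.
Yago predeceased; the 1/9 allotted to Yago's branch passes to Yago's issue by representation.
The 1/9 is divided into 2 equal shares of 1/18 among Fernando, Mateo.
Fernando is living and takes 1/18.
Mateo predeceased; the 1/18 allotted to Mateo's branch passes to Mateo's issue by representation.
The 1/18 is divided into 4 equal shares of 1/72 among Ramiro, Nieves, Graciela, Catalina.
Ramiro is living and takes 1/72.
Nieves is living and takes 1/72.
Graciela is living and takes 1/72.
Catalina is living and takes 1/72.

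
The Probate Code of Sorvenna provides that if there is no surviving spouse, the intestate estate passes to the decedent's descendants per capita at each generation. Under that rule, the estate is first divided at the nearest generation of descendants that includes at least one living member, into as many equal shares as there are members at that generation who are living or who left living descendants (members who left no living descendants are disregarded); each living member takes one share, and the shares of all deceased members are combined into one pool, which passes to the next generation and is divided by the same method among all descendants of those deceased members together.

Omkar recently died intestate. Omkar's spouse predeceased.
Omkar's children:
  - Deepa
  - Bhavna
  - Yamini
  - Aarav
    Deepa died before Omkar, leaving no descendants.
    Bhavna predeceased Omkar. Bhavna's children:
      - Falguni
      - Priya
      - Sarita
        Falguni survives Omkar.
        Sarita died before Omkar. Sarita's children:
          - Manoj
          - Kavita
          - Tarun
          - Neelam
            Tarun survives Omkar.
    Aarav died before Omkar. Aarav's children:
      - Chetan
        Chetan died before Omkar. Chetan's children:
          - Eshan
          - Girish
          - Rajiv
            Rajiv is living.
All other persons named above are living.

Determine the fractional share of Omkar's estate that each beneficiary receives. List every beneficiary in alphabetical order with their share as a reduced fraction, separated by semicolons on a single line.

Eshan 1/21; Falguni 1/6; Girish 1/21; Kavita 1/21; Manoj 1/21; Neelam 1/21; Priya 1/6; Rajiv 1/21; Tarun 1/21; Yamini 1/3

There is no surviving spouse, so the entire estate passes to Omkar's descendants per capita at each generation.
At generation 1 (Bhavna, Yamini, Aarav) there are 3 shares of (1)/3 = 1/3 each.
Living: Yamini — each takes 1/3.
Deceased: Bhavna and Aarav. Their combined 2/3 is pooled and carried to generation 2.
At generation 2 (Falguni, Priya, Sarita, Chetan) there are 4 shares of (2/3)/4 = 1/6 each.
Living: Falguni and Priya — each takes 1/6.
Deceased: Sarita and Chetan. Their combined 1/3 is pooled and carried to generation 3.
At generation 3 (Manoj, Kavita, Tarun, Neelam, Eshan, Girish, Rajiv) there are 7 shares of (1/3)/7 = 1/21 each.
Living: Manoj, Kavita, Tarun, Neelam, Eshan, Girish, and Rajiv — each takes 1/21.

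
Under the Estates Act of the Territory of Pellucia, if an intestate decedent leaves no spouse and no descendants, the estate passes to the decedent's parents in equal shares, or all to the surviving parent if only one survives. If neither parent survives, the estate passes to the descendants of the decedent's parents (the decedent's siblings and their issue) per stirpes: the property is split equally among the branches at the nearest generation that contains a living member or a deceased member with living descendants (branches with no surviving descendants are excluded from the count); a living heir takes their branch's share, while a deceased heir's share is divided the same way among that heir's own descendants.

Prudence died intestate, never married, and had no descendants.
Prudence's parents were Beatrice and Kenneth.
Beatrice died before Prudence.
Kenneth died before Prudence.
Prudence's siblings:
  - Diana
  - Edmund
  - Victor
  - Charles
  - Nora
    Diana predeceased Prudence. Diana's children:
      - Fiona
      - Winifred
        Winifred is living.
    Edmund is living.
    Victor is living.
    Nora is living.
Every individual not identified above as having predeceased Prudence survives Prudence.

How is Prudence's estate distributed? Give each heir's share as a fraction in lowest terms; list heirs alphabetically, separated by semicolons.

Charles 1/5; Edmund 1/5; Fiona 1/10; Nora 1/5; Victor 1/5; Winifred 1/10

Neither parent survives and there are no descendants, so the estate passes to Prudence's siblings and their issue per stirpes.
The estate is divided into 5 equal shares of 1/5 among Diana, Edmund, Victor, Charles, Nora.
Diana predeceased; the 1/5 allotted to Diana's branch passes to Diana's issue by representation.
The 1/5 is divided into 2 equal shares of 1/10 among Fiona, Winifred.
Fiona is living and takes 1/10.
Winifred is living and takes 1/10.
Edmund is living and takes 1/5.
Victor is living and takes 1/5.
Charles is living and takes 1/5.
Nora is living and takes 1/5.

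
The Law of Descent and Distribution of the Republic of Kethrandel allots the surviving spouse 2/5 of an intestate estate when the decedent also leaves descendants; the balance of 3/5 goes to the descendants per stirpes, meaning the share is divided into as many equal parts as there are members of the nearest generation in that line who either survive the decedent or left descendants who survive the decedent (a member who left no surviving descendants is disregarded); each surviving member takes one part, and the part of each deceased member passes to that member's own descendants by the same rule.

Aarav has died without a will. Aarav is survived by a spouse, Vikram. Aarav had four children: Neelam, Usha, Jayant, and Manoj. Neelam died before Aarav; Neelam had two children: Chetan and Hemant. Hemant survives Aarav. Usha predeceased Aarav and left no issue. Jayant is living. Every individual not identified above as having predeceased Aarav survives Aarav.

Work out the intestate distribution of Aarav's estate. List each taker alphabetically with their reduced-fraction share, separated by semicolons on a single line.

Chetan 1/10; Hemant 1/10; Jayant 1/5; Manoj 1/5; Vikram 2/5

Vikram, as surviving spouse, takes 2/5.
The remaining 3/5 passes to Aarav's descendants per stirpes.
Usha left no surviving issue, so that branch lapses and is disregarded.
The 3/5 is divided into 3 equal shares of 1/5 among Neelam, Jayant, Manoj.
Neelam predeceased; the 1/5 allotted to Neelam's branch passes to Neelam's issue by representation.
The 1/5 is divided into 2 equal shares of 1/10 among Chetan, Hemant.
Chetan is living and takes 1/10.
Hemant is living and takes 1/10.
Jayant is living and takes 1/5.
Manoj is living and takes 1/5.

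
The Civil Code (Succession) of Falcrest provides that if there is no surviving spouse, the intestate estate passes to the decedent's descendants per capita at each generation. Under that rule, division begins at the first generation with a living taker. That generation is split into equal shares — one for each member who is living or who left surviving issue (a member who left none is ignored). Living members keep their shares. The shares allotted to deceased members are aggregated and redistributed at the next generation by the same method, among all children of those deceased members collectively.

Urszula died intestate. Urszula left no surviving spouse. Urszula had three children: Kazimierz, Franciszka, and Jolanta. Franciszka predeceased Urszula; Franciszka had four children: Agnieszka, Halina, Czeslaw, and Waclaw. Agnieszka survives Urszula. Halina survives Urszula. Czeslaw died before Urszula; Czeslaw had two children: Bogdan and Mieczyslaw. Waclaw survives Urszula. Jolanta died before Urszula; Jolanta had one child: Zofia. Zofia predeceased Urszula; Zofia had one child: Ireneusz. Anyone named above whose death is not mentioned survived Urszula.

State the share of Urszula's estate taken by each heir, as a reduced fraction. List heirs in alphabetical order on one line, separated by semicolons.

Agnieszka 2/15; Bogdan 4/45; Halina 2/15; Ireneusz 4/45; Kazimierz 1/3; Mieczyslaw 4/45; Waclaw 2/15

There is no surviving spouse, so the entire estate passes to Urszula's descendants per capita at each generation.
At generation 1 (Kazimierz, Franciszka, Jolanta) there are 3 shares of (1)/3 = 1/3 each.
Living: Kazimierz — each takes 1/3.
Deceased: Franciszka and Jolanta. Their combined 2/3 is pooled and carried to generation 2.
At generation 2 (Agnieszka, Halina, Czeslaw, Waclaw, Zofia) there are 5 shares of (2/3)/5 = 2/15 each.
Living: Agnieszka, Halina, and Waclaw — each takes 2/15.
Deceased: Czeslaw and Zofia. Their combined 4/15 is pooled and carried to generation 3.
At generation 3 (Bogdan, Mieczyslaw, Ireneusz) there are 3 shares of (4/15)/3 = 4/45 each.
Living: Bogdan, Mieczyslaw, and Ireneusz — each takes 4/45.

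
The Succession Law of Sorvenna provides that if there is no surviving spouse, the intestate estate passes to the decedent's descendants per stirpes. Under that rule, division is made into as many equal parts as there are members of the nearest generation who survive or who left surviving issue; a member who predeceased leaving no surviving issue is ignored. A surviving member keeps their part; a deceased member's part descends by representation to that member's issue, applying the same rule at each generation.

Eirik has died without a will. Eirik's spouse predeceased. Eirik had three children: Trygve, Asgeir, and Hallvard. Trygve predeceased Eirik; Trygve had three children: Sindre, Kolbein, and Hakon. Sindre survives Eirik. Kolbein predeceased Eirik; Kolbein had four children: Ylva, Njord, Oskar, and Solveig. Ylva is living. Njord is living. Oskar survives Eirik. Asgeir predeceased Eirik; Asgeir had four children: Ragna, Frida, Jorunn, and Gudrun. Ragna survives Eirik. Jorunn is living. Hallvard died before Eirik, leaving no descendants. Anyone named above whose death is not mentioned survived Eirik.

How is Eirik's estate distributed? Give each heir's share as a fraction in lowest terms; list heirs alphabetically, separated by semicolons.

Frida 1/8; Gudrun 1/8; Hakon 1/6; Jorunn 1/8; Njord 1/24; Oskar 1/24; Ragna 1/8; Sindre 1/6; Solveig 1/24; Ylva 1/24

There is no surviving spouse, so the entire estate passes to Eirik's descendants per stirpes.
Hallvard left no surviving issue, so that branch lapses and is disregarded.
The estate is divided into 2 equal shares of 1/2 among Trygve, Asgeir.
Trygve predeceased; the 1/2 allotted to Trygve's branch passes to Trygve's issue by representation.
The 1/2 is divided into 3 equal shares of 1/6 among Sindre, Kolbein, Hakon.
Sindre is living and takes 1/6.
Kolbein predeceased; the 1/6 allotted to Kolbein's branch passes to Kolbein's issue by representation.
The 1/6 is divided into 4 equal shares of 1/24 among Ylva, Njord, Oskar, Solveig.
Ylva is living and takes 1/24.
Njord is living and takes 1/24.
Oskar is living and takes 1/24.
Solveig is living and takes 1/24.
Hakon is living and takes 1/6.
Asgeir predeceased; the 1/2 allotted to Asgeir's branch passes to Asgeir's issue by representation.
The 1/2 is divided into 4 equal shares of 1/8 among Ragna, Frida, Jorunn, Gudrun.
Ragna is living and takes 1/8.
Frida is living and takes 1/8.
Jorunn is living and takes 1/8.
Gudrun is living and takes 1/8.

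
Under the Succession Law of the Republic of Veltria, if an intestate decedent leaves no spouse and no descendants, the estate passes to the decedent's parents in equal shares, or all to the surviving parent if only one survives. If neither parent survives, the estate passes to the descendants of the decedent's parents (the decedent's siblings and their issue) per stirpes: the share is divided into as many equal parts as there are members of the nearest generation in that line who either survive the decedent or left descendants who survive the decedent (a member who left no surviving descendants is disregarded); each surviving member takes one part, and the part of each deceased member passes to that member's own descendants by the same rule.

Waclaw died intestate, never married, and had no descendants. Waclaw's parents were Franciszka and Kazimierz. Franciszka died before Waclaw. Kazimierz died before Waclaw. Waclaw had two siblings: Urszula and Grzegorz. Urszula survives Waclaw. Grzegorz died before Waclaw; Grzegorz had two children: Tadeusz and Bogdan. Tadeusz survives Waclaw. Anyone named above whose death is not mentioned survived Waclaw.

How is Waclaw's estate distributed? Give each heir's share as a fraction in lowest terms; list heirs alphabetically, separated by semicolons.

Bogdan 1/4; Tadeusz 1/4; Urszula 1/2

Neither parent survives and there are no descendants, so the estate passes to Waclaw's siblings and their issue per stirpes.
The estate is divided into 2 equal shares of 1/2 among Urszula, Grzegorz.
Urszula is living and takes 1/2.
Grzegorz predeceased; the 1/2 allotted to Grzegorz's branch passes to Grzegorz's issue by representation.
The 1/2 is divided into 2 equal shares of 1/4 among Tadeusz, Bogdan.
Tadeusz is living and takes 1/4.
Bogdan is living and takes 1/4.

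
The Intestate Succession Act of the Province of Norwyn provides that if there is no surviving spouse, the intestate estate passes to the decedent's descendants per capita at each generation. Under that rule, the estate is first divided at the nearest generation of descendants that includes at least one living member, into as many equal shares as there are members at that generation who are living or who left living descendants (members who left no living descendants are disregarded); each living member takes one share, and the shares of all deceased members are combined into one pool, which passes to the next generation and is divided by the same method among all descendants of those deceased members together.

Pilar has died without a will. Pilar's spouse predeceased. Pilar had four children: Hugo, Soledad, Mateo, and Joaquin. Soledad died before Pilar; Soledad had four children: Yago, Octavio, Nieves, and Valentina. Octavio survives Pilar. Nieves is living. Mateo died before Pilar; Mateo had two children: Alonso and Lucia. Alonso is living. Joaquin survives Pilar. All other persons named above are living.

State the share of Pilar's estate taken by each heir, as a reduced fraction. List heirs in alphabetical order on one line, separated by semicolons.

There is no surviving spouse, so the entire estate passes to Pilar's descendants per capita at each generation.
At generation 1 (Hugo, Soledad, Mateo, Joaquin) there are 4 shares of (1)/4 = 1/4 each.
Living: Hugo and Joaquin — each takes 1/4.
Deceased: Soledad and Mateo. Their combined 1/2 is pooled and carried to generation 2.
At generation 2 (Yago, Octavio, Nieves, Valentina, Alonso, Lucia) there are 6 shares of (1/2)/6 = 1/12 each.
Living: Yago, Octavio, Nieves, Valentina, Alonso, and Lucia — each takes 1/12.

Alonso 1/12; Hugo 1/4; Joaquin 1/4; Lucia 1/12; Nieves 1/12; Octavio 1/12; Valentina 1/12; Yago 1/12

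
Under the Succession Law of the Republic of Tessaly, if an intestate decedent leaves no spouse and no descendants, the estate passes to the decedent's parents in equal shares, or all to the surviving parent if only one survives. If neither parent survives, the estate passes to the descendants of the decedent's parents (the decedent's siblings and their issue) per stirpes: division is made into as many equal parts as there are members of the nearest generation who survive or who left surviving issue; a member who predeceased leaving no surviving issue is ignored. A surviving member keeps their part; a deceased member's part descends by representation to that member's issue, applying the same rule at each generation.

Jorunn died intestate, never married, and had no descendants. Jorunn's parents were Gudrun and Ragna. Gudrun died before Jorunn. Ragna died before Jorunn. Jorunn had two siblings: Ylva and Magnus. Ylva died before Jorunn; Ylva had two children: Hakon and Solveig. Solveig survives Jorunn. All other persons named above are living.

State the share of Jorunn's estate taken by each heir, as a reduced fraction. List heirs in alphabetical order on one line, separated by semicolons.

Hakon 1/4; Magnus 1/2; Solveig 1/4

Neither parent survives and there are no descendants, so the estate passes to Jorunn's siblings and their issue per stirpes.
The estate is divided into 2 equal shares of 1/2 among Ylva, Magnus.
Ylva predeceased; the 1/2 allotted to Ylva's branch passes to Ylva's issue by representation.
The 1/2 is divided into 2 equal shares of 1/4 among Hakon, Solveig.
Hakon is living and takes 1/4.
Solveig is living and takes 1/4.
Magnus is living and takes 1/2.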